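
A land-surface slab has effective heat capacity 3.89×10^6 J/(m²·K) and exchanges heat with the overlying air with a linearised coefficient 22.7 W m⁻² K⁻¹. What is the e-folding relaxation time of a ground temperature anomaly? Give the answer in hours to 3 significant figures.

47.6 hours

Areal heat capacity C = 3.89×10^6 J/(m²·K) (given).
Relaxation time τ = C / λ = 3.89×10^6 / 22.7 = 1.71×10^5 s.
In hours: 1.71×10^5 s / (3600 s/hour) = 47.6 hours.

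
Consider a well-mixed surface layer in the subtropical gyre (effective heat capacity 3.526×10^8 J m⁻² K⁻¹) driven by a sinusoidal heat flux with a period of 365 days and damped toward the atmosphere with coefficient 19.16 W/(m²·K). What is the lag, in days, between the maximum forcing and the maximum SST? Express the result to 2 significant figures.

76 days

Areal heat capacity C = 3.526×10^8 J m⁻² K⁻¹ (given).
ω = 2π / 3.15×10^7 s = 1.99×10^-7 s⁻¹.
Phase lag φ = arctan(Cω/λ) = arctan(70.3/19.16) = 1.30 rad.
Time lag = φ / ω = 1.30 / 1.99×10^-7 = 6.55×10^6 s = 75.8 days.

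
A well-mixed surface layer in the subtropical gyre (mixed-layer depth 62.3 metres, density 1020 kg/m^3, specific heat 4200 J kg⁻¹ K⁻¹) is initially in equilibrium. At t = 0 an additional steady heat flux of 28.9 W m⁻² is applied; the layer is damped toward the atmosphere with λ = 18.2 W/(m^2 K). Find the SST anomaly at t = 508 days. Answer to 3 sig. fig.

Areal heat capacity C = ρ c_p D = 1020 × 4200 × 62.3 = 2.67×10^8 J m⁻² K⁻¹.
τ = C / λ = 2.67×10^8 / 18.2 = 1.47×10^7 s.
Equilibrium anomaly ΔT_eq = F / λ = 28.9 / 18.2 = 1.59 K.
t = 508 days = 4.39×10^7 s, so t/τ = 2.99.
ΔT(t) = ΔT_eq (1 − e^(−t/τ)) = 1.59 × (1 − e^−2.99) = 1.51 K.

1.51 K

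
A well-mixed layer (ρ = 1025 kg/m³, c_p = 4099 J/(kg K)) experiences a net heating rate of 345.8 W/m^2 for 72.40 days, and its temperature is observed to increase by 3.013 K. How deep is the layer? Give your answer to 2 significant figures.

170 m

Heat input Q = F Δt = 345.8 × 6.26×10^6 s = 2.16×10^9 J/m².
Required areal heat capacity C = Q / ΔT = 7.18×10^8 J/(m²·K).
Depth D = C / (ρ c_p) = 7.18×10^8 / (1025 × 4099) = 171 m.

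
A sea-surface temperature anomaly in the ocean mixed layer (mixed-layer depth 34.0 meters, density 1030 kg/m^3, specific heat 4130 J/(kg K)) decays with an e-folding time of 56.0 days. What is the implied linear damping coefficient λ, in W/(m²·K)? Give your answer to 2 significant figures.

30

Areal heat capacity C = ρ c_p D = 1030 × 4130 × 34.0 = 1.45×10^8 J/(m^2 K).
τ = 56.0 days = 4.84×10^6 s.
λ = C / τ = 1.45×10^8 / 4.84×10^6 = 29.9 W/(m²·K).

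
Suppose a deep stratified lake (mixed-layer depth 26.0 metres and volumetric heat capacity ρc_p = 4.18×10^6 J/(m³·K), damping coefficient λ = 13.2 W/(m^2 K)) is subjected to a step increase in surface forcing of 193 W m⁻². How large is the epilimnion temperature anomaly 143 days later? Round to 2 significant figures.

Areal heat capacity C = ρc_p × D = 4.18×10^6 × 26.0 = 1.09×10^8 J m⁻² K⁻¹.
τ = C / λ = 1.09×10^8 / 13.2 = 8.23×10^6 s.
Equilibrium anomaly ΔT_eq = F / λ = 193 / 13.2 = 14.6 K.
t = 143 days = 1.24×10^7 s, so t/τ = 1.50.
ΔT(t) = ΔT_eq (1 − e^(−t/τ)) = 14.6 × (1 − e^−1.50) = 11.4 K.

11 K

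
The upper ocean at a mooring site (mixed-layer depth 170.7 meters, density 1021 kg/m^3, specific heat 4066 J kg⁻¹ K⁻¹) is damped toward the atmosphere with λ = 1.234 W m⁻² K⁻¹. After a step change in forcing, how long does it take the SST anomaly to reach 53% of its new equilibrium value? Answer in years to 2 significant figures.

14 years

Areal heat capacity C = ρ c_p D = 1021 × 4066 × 170.7 = 7.09×10^8 J/(m^2 K).
τ = C / λ = 7.09×10^8 / 1.234 = 5.74×10^8 s.
Fraction reached: 1 − e^(−t/τ) = 0.53 ⇒ t = −τ ln(1 − 0.53) = τ × 0.755.
t = 4.34×10^8 s = 13.7 years.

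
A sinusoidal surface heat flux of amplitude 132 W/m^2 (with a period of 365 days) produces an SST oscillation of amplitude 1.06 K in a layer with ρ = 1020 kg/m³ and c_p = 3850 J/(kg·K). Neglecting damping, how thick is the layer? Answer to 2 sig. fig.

160 m

ω = 2π / 3.15×10^7 s = 1.99×10^-7 s⁻¹.
Required C = F₀ / (A ω) = 132 / (1.06 × 1.99×10^-7) = 6.25×10^8 J/(m²·K).
D = C / (ρ c_p) = 6.25×10^8 / (1020 × 3850) = 159 m.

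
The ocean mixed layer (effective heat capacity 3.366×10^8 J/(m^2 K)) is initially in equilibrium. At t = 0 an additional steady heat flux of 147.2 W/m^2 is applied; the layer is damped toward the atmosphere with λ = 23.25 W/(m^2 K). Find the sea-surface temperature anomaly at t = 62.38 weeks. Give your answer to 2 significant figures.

Areal heat capacity C = 3.366×10^8 J/(m^2 K) (given).
τ = C / λ = 3.37×10^8 / 23.25 = 1.45×10^7 s.
Equilibrium anomaly ΔT_eq = F / λ = 147.2 / 23.25 = 6.33 K.
t = 62.38 weeks = 3.77×10^7 s, so t/τ = 2.61.
ΔT(t) = ΔT_eq (1 − e^(−t/τ)) = 6.33 × (1 − e^−2.61) = 5.86 K.

5.9 K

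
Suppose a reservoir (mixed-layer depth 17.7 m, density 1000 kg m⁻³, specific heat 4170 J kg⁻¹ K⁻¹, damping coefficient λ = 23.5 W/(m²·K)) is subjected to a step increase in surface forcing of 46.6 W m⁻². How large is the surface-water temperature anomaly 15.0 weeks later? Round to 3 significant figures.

1.87 K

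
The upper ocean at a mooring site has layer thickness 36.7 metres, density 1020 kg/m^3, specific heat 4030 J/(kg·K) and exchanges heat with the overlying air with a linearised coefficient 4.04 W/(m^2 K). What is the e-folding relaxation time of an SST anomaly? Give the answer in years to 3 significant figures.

Areal heat capacity C = ρ c_p D = 1020 × 4030 × 36.7 = 1.51×10^8 J/(m^2 K).
Relaxation time τ = C / λ = 1.51×10^8 / 4.04 = 3.73×10^7 s.
In years: 3.73×10^7 s / (3.156×10^7 s/year) = 1.18 years.

1.18 years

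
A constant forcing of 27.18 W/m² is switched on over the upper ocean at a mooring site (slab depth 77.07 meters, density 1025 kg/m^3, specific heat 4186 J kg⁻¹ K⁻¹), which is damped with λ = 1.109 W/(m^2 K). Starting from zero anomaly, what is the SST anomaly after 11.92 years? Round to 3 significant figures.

Areal heat capacity C = ρ c_p D = 1025 × 4186 × 77.07 = 3.31×10^8 J m⁻² K⁻¹.
τ = C / λ = 3.31×10^8 / 1.109 = 2.98×10^8 s.
Equilibrium anomaly ΔT_eq = F / λ = 27.18 / 1.109 = 24.5 K.
t = 11.92 years = 3.76×10^8 s, so t/τ = 1.26.
ΔT(t) = ΔT_eq (1 − e^(−t/τ)) = 24.5 × (1 − e^−1.26) = 17.6 K.

17.6 K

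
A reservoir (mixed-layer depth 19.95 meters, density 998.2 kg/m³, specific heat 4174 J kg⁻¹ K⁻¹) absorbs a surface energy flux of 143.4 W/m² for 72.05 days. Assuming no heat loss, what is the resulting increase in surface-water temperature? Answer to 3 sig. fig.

Areal heat capacity C = ρ c_p D = 998.2 × 4174 × 19.95 = 8.31×10^7 J m⁻² K⁻¹.
Net heat input Q = F Δt = 143.4 × (72.05 days × 86400 s/day) = 8.93×10^8 J/m².
ΔT = Q / C = 8.93×10^8 / 8.31×10^7 = 10.7 K.

10.7 K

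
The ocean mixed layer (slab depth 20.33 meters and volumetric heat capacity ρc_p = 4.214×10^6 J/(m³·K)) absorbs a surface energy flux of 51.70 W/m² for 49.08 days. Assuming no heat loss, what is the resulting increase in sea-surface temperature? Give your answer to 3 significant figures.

Areal heat capacity C = ρc_p × D = 4.214×10^6 × 20.33 = 8.57×10^7 J/(m²·K).
Net heat input Q = F Δt = 51.70 × (49.08 days × 86400 s/day) = 2.19×10^8 J/m².
ΔT = Q / C = 2.19×10^8 / 8.57×10^7 = 2.56 K.

2.56 K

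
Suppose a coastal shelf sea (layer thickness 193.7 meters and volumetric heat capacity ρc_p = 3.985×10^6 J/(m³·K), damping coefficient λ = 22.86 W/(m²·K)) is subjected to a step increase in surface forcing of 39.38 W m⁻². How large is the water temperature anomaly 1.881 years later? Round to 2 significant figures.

1.4 K

Areal heat capacity C = ρc_p × D = 3.985×10^6 × 193.7 = 7.72×10^8 J m⁻² K⁻¹.
τ = C / λ = 7.72×10^8 / 22.86 = 3.38×10^7 s.
Equilibrium anomaly ΔT_eq = F / λ = 39.38 / 22.86 = 1.72 K.
t = 1.881 years = 5.94×10^7 s, so t/τ = 1.76.
ΔT(t) = ΔT_eq (1 − e^(−t/τ)) = 1.72 × (1 − e^−1.76) = 1.43 K.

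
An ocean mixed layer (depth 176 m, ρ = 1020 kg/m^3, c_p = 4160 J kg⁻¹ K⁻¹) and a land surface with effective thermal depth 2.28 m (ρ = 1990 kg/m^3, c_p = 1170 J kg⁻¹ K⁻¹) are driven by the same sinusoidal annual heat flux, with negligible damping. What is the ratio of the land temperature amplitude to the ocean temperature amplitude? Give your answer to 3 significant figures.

141

C_ocean = 1020 × 4160 × 176 = 7.47×10^8 J/(m²·K).
C_land = 1990 × 1170 × 2.28 = 5.31×10^6 J/(m²·K).
Undamped amplitude ∝ 1/C, so A_land/A_ocean = C_ocean/C_land = 141.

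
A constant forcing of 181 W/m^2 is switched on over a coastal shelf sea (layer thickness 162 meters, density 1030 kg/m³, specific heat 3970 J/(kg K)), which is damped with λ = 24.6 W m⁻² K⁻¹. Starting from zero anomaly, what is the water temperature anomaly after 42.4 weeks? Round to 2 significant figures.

Areal heat capacity C = ρ c_p D = 1030 × 3970 × 162 = 6.62×10^8 J/(m²·K).
τ = C / λ = 6.62×10^8 / 24.6 = 2.69×10^7 s.
Equilibrium anomaly ΔT_eq = F / λ = 181 / 24.6 = 7.36 K.
t = 42.4 weeks = 2.56×10^7 s, so t/τ = 0.952.
ΔT(t) = ΔT_eq (1 − e^(−t/τ)) = 7.36 × (1 − e^−0.952) = 4.52 K.

4.5 K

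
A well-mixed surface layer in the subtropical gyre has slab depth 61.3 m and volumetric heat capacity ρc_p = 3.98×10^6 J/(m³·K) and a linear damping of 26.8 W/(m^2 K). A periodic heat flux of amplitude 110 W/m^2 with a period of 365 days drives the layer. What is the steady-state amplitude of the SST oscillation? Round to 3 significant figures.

Areal heat capacity C = ρc_p × D = 3.98×10^6 × 61.3 = 2.44×10^8 J m⁻² K⁻¹.
Angular frequency ω = 2π / T = 2π / 3.15×10^7 s = 1.99×10^-7 s⁻¹.
√((Cω)² + λ²) = √((48.6)² + 26.8²) = 55.5 W/(m²·K).
Amplitude A = F₀ / √((Cω)²+λ²) = 110 / 55.5 = 1.98 K.

1.98 K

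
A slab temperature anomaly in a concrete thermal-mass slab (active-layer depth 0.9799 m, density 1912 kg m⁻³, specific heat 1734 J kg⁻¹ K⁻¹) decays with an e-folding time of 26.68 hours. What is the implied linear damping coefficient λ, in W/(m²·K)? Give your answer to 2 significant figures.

Areal heat capacity C = ρ c_p D = 1912 × 1734 × 0.9799 = 3.25×10^6 J/(m^2 K).
τ = 26.68 hours = 96000 s.
λ = C / τ = 3.25×10^6 / 96000 = 33.8 W/(m²·K).

34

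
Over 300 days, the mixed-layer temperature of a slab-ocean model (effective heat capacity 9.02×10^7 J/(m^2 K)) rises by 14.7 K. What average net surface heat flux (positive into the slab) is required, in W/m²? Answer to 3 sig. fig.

51.2

Areal heat capacity C = 9.02×10^7 J/(m^2 K) (given).
Required heat per unit area: Q = C ΔT = 9.02×10^7 × 14.7 = 1.33×10^9 J/m².
Flux F = Q / Δt = 1.33×10^9 / 2.59×10^7 s = 51.2 W/m².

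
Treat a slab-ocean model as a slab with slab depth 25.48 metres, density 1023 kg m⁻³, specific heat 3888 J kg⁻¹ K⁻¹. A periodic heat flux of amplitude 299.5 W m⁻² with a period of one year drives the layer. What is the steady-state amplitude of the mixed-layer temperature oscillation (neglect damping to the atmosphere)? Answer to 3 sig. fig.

14.8 K

Areal heat capacity C = ρ c_p D = 1023 × 3888 × 25.48 = 1.01×10^8 J/(m^2 K).
Angular frequency ω = 2π / T = 2π / 3.15×10^7 s = 1.99×10^-7 s⁻¹.
Cω = 1.01×10^8 × 1.99×10^-7 = 20.2 W/(m²·K).
Amplitude A = F₀ / (Cω) = 299.5 / 20.2 = 14.8 K.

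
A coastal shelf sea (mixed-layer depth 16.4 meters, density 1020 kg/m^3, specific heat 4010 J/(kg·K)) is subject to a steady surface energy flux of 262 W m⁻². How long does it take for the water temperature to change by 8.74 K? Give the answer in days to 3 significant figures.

25.9 days

Areal heat capacity C = ρ c_p D = 1020 × 4010 × 16.4 = 6.71×10^7 J/(m²·K).
Time required: Δt = C ΔT / F = 6.71×10^7 × 8.74 / 262 = 2.24×10^6 s.
In days: 2.24×10^6 s / (86400 s/day) = 25.9 days.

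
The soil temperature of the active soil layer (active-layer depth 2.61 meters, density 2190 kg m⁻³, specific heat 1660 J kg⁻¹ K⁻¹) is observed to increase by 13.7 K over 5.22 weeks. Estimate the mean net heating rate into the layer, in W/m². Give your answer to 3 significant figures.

Areal heat capacity C = ρ c_p D = 2190 × 1660 × 2.61 = 9.49×10^6 J/(m²·K).
Required heat per unit area: Q = C ΔT = 9.49×10^6 × 13.7 = 1.30×10^8 J/m².
Flux F = Q / Δt = 1.30×10^8 / 3.16×10^6 s = 41.2 W/m².

41.2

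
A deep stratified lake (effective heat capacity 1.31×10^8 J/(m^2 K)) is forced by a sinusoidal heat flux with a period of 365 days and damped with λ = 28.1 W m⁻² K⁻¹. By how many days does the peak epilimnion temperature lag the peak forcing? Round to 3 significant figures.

Areal heat capacity C = 1.31×10^8 J/(m^2 K) (given).
ω = 2π / 3.15×10^7 s = 1.99×10^-7 s⁻¹.
Phase lag φ = arctan(Cω/λ) = arctan(26.1/28.1) = 0.749 rad.
Time lag = φ / ω = 0.749 / 1.99×10^-7 = 3.76×10^6 s = 43.5 days.

43.5 days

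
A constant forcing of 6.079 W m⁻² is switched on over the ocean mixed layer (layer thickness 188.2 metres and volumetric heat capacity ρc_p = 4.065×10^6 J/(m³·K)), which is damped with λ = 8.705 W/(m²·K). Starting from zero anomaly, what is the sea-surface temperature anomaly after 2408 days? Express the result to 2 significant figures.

0.63 K

Areal heat capacity C = ρc_p × D = 4.065×10^6 × 188.2 = 7.65×10^8 J/(m^2 K).
τ = C / λ = 7.65×10^8 / 8.705 = 8.79×10^7 s.
Equilibrium anomaly ΔT_eq = F / λ = 6.079 / 8.705 = 0.698 K.
t = 2408 days = 2.08×10^8 s, so t/τ = 2.37.
ΔT(t) = ΔT_eq (1 − e^(−t/τ)) = 0.698 × (1 − e^−2.37) = 0.633 K.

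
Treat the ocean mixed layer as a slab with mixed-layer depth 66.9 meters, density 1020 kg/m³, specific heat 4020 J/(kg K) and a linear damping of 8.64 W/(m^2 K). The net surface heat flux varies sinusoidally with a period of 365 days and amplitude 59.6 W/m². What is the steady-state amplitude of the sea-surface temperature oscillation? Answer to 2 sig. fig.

Areal heat capacity C = ρ c_p D = 1020 × 4020 × 66.9 = 2.74×10^8 J/(m²·K).
Angular frequency ω = 2π / T = 2π / 3.15×10^7 s = 1.99×10^-7 s⁻¹.
√((Cω)² + λ²) = √((54.7)² + 8.64²) = 55.3 W/(m²·K).
Amplitude A = F₀ / √((Cω)²+λ²) = 59.6 / 55.3 = 1.08 K.

1.1 K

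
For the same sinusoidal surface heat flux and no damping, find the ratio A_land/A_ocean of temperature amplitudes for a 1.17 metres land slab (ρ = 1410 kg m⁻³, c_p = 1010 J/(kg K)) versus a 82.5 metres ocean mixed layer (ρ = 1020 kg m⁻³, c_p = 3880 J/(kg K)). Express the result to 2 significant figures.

C_ocean = 1020 × 3880 × 82.5 = 3.27×10^8 J/(m²·K).
C_land = 1410 × 1010 × 1.17 = 1.67×10^6 J/(m²·K).
Undamped amplitude ∝ 1/C, so A_land/A_ocean = C_ocean/C_land = 196.

200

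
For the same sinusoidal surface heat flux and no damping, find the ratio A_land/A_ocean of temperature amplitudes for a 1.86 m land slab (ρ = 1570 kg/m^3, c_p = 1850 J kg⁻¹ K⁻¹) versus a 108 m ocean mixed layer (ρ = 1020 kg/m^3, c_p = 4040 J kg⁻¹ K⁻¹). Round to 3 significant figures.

C_ocean = 1020 × 4040 × 108 = 4.45×10^8 J/(m²·K).
C_land = 1570 × 1850 × 1.86 = 5.40×10^6 J/(m²·K).
Undamped amplitude ∝ 1/C, so A_land/A_ocean = C_ocean/C_land = 82.4.

82.4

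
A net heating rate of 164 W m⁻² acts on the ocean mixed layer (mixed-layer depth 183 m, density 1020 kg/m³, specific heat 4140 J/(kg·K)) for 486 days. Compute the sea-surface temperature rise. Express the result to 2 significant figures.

8.9 K

Areal heat capacity C = ρ c_p D = 1020 × 4140 × 183 = 7.73×10^8 J/(m^2 K).
Net heat input Q = F Δt = 164 × (486 days × 86400 s/day) = 6.89×10^9 J/m².
ΔT = Q / C = 6.89×10^9 / 7.73×10^8 = 8.91 K.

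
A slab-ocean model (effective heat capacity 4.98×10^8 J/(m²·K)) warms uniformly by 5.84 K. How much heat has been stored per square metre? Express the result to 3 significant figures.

Areal heat capacity C = 4.98×10^8 J/(m²·K) (given).
ΔQ = C ΔT = 4.98×10^8 × 5.84 = 2.91×10^9 J/m².

2.91×10^9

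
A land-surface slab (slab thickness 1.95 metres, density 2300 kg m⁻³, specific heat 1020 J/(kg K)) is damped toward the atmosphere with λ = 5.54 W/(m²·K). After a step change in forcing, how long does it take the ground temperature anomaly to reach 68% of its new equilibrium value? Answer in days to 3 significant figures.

Areal heat capacity C = ρ c_p D = 2300 × 1020 × 1.95 = 4.57×10^6 J/(m²·K).
τ = C / λ = 4.57×10^6 / 5.54 = 8.26×10^5 s.
Fraction reached: 1 − e^(−t/τ) = 0.68 ⇒ t = −τ ln(1 − 0.68) = τ × 1.14.
t = 9.41×10^5 s = 10.9 days.

10.9 days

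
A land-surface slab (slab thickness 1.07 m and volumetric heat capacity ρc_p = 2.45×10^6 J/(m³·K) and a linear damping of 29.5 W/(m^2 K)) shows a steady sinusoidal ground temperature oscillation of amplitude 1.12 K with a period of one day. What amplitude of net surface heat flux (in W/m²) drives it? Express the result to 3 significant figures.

Areal heat capacity C = ρc_p × D = 2.45×10^6 × 1.07 = 2.62×10^6 J/(m^2 K).
ω = 2π / 86400 s = 7.27×10^-5 s⁻¹.
√((Cω)² + λ²) = √((191)² + 29.5²) = 193 W/(m²·K).
F₀ = A × √((Cω)²+λ²) = 1.12 × 193 = 216 W/m².

216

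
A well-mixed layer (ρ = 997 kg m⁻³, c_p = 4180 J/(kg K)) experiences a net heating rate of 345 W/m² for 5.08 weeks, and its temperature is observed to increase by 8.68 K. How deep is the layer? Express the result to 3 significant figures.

Heat input Q = F Δt = 345 × 3.07×10^6 s = 1.06×10^9 J/m².
Required areal heat capacity C = Q / ΔT = 1.22×10^8 J/(m²·K).
Depth D = C / (ρ c_p) = 1.22×10^8 / (997 × 4180) = 29.3 m.

29.3 m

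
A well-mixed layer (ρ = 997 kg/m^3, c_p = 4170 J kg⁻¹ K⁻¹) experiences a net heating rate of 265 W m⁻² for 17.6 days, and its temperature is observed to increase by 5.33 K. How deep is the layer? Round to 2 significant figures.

Heat input Q = F Δt = 265 × 1.52×10^6 s = 4.03×10^8 J/m².
Required areal heat capacity C = Q / ΔT = 7.56×10^7 J/(m²·K).
Depth D = C / (ρ c_p) = 7.56×10^7 / (997 × 4170) = 18.2 m.

18 m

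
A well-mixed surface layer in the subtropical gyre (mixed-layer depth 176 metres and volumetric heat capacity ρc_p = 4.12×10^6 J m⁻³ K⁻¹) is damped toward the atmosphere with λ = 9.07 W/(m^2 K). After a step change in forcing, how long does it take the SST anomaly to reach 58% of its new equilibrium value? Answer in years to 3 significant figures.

2.20 years

Areal heat capacity C = ρc_p × D = 4.12×10^6 × 176 = 7.25×10^8 J/(m²·K).
τ = C / λ = 7.25×10^8 / 9.07 = 7.99×10^7 s.
Fraction reached: 1 − e^(−t/τ) = 0.58 ⇒ t = −τ ln(1 − 0.58) = τ × 0.868.
t = 6.94×10^7 s = 2.20 years.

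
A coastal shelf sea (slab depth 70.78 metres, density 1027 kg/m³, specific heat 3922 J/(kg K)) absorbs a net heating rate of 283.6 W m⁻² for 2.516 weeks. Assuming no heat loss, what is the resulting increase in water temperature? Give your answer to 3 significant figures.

1.51 K

Areal heat capacity C = ρ c_p D = 1027 × 3922 × 70.78 = 2.85×10^8 J m⁻² K⁻¹.
Net heat input Q = F Δt = 283.6 × (2.516 weeks × 6.048×10^5 s/week) = 4.32×10^8 J/m².
ΔT = Q / C = 4.32×10^8 / 2.85×10^8 = 1.51 K.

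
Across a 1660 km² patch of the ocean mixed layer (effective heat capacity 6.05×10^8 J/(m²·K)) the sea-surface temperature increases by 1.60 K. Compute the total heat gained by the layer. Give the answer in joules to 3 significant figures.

Areal heat capacity C = 6.05×10^8 J/(m²·K) (given).
Heat per unit area: q = C ΔT = 6.05×10^8 × 1.60 = 9.68×10^8 J/m².
Total heat: Q = q × A = 9.68×10^8 × (1660 × 10⁶ m²) = 1.61×10^18 J.

1.61×10^18 J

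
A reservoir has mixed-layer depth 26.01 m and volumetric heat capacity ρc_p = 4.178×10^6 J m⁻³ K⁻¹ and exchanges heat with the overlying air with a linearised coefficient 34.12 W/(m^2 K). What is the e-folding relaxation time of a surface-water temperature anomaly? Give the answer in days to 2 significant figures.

37 days

Areal heat capacity C = ρc_p × D = 4.178×10^6 × 26.01 = 1.09×10^8 J/(m^2 K).
Relaxation time τ = C / λ = 1.09×10^8 / 34.12 = 3.18×10^6 s.
In days: 3.18×10^6 s / (86400 s/day) = 36.9 days.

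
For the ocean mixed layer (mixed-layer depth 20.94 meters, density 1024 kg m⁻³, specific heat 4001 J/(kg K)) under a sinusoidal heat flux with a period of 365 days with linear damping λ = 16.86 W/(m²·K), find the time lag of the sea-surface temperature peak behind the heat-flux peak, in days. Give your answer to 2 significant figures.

Areal heat capacity C = ρ c_p D = 1024 × 4001 × 20.94 = 8.58×10^7 J/(m^2 K).
ω = 2π / 3.15×10^7 s = 1.99×10^-7 s⁻¹.
Phase lag φ = arctan(Cω/λ) = arctan(17.1/16.86) = 0.792 rad.
Time lag = φ / ω = 0.792 / 1.99×10^-7 = 3.98×10^6 s = 46.0 days.

46 days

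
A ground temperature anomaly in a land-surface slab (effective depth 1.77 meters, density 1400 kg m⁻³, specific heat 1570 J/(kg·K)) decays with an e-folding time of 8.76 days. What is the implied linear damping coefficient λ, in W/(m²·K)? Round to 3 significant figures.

Areal heat capacity C = ρ c_p D = 1400 × 1570 × 1.77 = 3.89×10^6 J m⁻² K⁻¹.
τ = 8.76 days = 7.57×10^5 s.
λ = C / τ = 3.89×10^6 / 7.57×10^5 = 5.14 W/(m²·K).

5.14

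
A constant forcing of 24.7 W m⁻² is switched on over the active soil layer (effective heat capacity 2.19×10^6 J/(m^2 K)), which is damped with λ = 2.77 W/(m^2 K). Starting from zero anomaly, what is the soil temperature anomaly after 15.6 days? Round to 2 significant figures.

7.3 K

Areal heat capacity C = 2.19×10^6 J/(m^2 K) (given).
τ = C / λ = 2.19×10^6 / 2.77 = 7.91×10^5 s.
Equilibrium anomaly ΔT_eq = F / λ = 24.7 / 2.77 = 8.92 K.
t = 15.6 days = 1.35×10^6 s, so t/τ = 1.70.
ΔT(t) = ΔT_eq (1 − e^(−t/τ)) = 8.92 × (1 − e^−1.70) = 7.30 K.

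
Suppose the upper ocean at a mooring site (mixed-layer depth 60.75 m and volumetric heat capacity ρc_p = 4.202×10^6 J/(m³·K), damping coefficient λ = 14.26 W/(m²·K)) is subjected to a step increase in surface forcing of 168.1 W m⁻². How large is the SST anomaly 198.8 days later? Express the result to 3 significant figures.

Areal heat capacity C = ρc_p × D = 4.202×10^6 × 60.75 = 2.55×10^8 J m⁻² K⁻¹.
τ = C / λ = 2.55×10^8 / 14.26 = 1.79×10^7 s.
Equilibrium anomaly ΔT_eq = F / λ = 168.1 / 14.26 = 11.8 K.
t = 198.8 days = 1.72×10^7 s, so t/τ = 0.960.
ΔT(t) = ΔT_eq (1 − e^(−t/τ)) = 11.8 × (1 − e^−0.960) = 7.27 K.

7.27 K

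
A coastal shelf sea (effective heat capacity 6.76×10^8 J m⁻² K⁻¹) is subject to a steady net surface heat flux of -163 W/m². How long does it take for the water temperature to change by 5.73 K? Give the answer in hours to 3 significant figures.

Areal heat capacity C = 6.76×10^8 J m⁻² K⁻¹ (given).
Time required: Δt = C ΔT / F = 6.76×10^8 × -5.73 / -163 = 2.38×10^7 s.
In hours: 2.38×10^7 s / (3600 s/hour) = 6600 hours.

6600 hours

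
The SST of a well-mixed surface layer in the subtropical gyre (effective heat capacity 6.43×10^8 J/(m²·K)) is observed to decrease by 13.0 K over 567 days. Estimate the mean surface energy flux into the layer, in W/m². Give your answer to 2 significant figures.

Areal heat capacity C = 6.43×10^8 J/(m²·K) (given).
Required heat per unit area: Q = C ΔT = 6.43×10^8 × -13.0 = -8.36×10^9 J/m².
Flux F = Q / Δt = -8.36×10^9 / 4.90×10^7 s = -171 W/m².

-170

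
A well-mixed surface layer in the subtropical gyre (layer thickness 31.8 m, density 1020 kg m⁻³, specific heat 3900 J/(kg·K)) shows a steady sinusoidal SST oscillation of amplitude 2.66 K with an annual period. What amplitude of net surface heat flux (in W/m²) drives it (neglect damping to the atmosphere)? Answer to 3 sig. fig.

Areal heat capacity C = ρ c_p D = 1020 × 3900 × 31.8 = 1.27×10^8 J/(m^2 K).
ω = 2π / 3.15×10^7 s = 1.99×10^-7 s⁻¹.
Cω = 1.27×10^8 × 1.99×10^-7 = 25.2 W/(m²·K).
F₀ = A × Cω = 2.66 × 25.2 = 67.0 W/m².

67.0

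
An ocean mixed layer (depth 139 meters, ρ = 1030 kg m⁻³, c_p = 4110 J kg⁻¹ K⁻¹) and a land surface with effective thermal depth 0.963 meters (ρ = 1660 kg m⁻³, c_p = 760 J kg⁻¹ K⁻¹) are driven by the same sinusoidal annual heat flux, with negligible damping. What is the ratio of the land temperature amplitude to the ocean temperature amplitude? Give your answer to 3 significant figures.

C_ocean = 1030 × 4110 × 139 = 5.88×10^8 J/(m²·K).
C_land = 1660 × 760 × 0.963 = 1.21×10^6 J/(m²·K).
Undamped amplitude ∝ 1/C, so A_land/A_ocean = C_ocean/C_land = 484.

484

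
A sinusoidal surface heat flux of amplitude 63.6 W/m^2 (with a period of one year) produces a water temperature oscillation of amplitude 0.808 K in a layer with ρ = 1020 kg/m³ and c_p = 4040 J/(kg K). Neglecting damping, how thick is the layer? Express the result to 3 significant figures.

95.9 m

ω = 2π / 3.15×10^7 s = 1.99×10^-7 s⁻¹.
Required C = F₀ / (A ω) = 63.6 / (0.808 × 1.99×10^-7) = 3.95×10^8 J/(m²·K).
D = C / (ρ c_p) = 3.95×10^8 / (1020 × 4040) = 95.9 m.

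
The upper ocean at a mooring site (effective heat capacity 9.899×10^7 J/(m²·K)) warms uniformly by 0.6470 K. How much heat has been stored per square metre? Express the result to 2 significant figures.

Areal heat capacity C = 9.899×10^7 J/(m²·K) (given).
ΔQ = C ΔT = 9.90×10^7 × 0.6470 = 6.40×10^7 J/m².

6.4×10^7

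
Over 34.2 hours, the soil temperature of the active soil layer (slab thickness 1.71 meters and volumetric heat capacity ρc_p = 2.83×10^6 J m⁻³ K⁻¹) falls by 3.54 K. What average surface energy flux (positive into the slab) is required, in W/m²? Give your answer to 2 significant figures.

Areal heat capacity C = ρc_p × D = 2.83×10^6 × 1.71 = 4.84×10^6 J/(m^2 K).
Required heat per unit area: Q = C ΔT = 4.84×10^6 × -3.54 = -1.71×10^7 J/m².
Flux F = Q / Δt = -1.71×10^7 / 1.23×10^5 s = -139 W/m².

-140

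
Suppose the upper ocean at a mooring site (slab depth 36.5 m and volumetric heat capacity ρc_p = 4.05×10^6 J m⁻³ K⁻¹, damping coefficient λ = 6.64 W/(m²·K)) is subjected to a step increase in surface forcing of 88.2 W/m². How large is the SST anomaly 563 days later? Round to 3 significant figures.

11.8 K

Areal heat capacity C = ρc_p × D = 4.05×10^6 × 36.5 = 1.48×10^8 J/(m²·K).
τ = C / λ = 1.48×10^8 / 6.64 = 2.23×10^7 s.
Equilibrium anomaly ΔT_eq = F / λ = 88.2 / 6.64 = 13.3 K.
t = 563 days = 4.86×10^7 s, so t/τ = 2.18.
ΔT(t) = ΔT_eq (1 − e^(−t/τ)) = 13.3 × (1 − e^−2.18) = 11.8 K.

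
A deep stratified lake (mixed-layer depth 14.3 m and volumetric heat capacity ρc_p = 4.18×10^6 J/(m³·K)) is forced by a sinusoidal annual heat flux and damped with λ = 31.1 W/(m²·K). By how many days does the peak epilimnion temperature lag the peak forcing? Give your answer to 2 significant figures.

21 days

Areal heat capacity C = ρc_p × D = 4.18×10^6 × 14.3 = 5.98×10^7 J/(m²·K).
ω = 2π / 3.15×10^7 s = 1.99×10^-7 s⁻¹.
Phase lag φ = arctan(Cω/λ) = arctan(11.9/31.1) = 0.366 rad.
Time lag = φ / ω = 0.366 / 1.99×10^-7 = 1.84×10^6 s = 21.2 days.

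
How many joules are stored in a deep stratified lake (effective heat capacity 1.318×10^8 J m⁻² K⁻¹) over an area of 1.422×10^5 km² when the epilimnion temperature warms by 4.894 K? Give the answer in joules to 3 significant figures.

Areal heat capacity C = 1.318×10^8 J m⁻² K⁻¹ (given).
Heat per unit area: q = C ΔT = 1.32×10^8 × 4.894 = 6.45×10^8 J/m².
Total heat: Q = q × A = 6.45×10^8 × (1.422×10^5 × 10⁶ m²) = 9.17×10^19 J.

9.17×10^19 J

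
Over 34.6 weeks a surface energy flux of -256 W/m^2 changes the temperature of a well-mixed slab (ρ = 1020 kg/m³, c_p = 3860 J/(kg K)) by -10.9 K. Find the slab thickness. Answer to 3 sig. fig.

125 m

Heat input Q = F Δt = -256 × 2.09×10^7 s = -5.36×10^9 J/m².
Required areal heat capacity C = Q / ΔT = 4.91×10^8 J/(m²·K).
Depth D = C / (ρ c_p) = 4.91×10^8 / (1020 × 3860) = 125 m.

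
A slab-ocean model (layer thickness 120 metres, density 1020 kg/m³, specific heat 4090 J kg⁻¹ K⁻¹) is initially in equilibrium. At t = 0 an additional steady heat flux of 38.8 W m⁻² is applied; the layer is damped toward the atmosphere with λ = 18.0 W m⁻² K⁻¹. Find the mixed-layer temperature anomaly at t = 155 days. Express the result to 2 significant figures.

0.82 K

Areal heat capacity C = ρ c_p D = 1020 × 4090 × 120 = 5.01×10^8 J/(m^2 K).
τ = C / λ = 5.01×10^8 / 18.0 = 2.78×10^7 s.
Equilibrium anomaly ΔT_eq = F / λ = 38.8 / 18.0 = 2.16 K.
t = 155 days = 1.34×10^7 s, so t/τ = 0.482.
ΔT(t) = ΔT_eq (1 − e^(−t/τ)) = 2.16 × (1 − e^−0.482) = 0.824 K.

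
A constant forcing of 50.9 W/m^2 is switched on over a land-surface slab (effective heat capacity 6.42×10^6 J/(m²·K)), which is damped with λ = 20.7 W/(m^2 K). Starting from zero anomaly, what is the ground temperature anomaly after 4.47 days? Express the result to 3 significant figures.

1.75 K

Areal heat capacity C = 6.42×10^6 J/(m²·K) (given).
τ = C / λ = 6.42×10^6 / 20.7 = 3.10×10^5 s.
Equilibrium anomaly ΔT_eq = F / λ = 50.9 / 20.7 = 2.46 K.
t = 4.47 days = 3.86×10^5 s, so t/τ = 1.25.
ΔT(t) = ΔT_eq (1 − e^(−t/τ)) = 2.46 × (1 − e^−1.25) = 1.75 K.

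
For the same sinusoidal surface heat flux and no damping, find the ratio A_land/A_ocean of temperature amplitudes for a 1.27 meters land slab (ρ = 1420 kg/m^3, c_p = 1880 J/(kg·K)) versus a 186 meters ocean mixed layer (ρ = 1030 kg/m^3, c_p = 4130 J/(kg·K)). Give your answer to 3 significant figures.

233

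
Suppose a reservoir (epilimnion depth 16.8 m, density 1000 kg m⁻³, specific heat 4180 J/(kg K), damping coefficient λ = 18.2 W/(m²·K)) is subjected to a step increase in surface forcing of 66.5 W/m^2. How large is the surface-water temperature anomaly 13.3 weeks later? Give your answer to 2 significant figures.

3.2 K

Areal heat capacity C = ρ c_p D = 1000 × 4180 × 16.8 = 7.02×10^7 J/(m^2 K).
τ = C / λ = 7.02×10^7 / 18.2 = 3.86×10^6 s.
Equilibrium anomaly ΔT_eq = F / λ = 66.5 / 18.2 = 3.65 K.
t = 13.3 weeks = 8.04×10^6 s, so t/τ = 2.08.
ΔT(t) = ΔT_eq (1 − e^(−t/τ)) = 3.65 × (1 − e^−2.08) = 3.20 K.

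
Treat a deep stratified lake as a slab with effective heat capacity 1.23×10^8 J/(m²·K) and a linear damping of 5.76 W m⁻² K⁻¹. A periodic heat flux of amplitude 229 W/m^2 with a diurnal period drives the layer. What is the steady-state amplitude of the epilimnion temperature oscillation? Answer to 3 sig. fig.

0.0256 K

Areal heat capacity C = 1.23×10^8 J/(m²·K) (given).
Angular frequency ω = 2π / T = 2π / 86400 s = 7.27×10^-5 s⁻¹.
√((Cω)² + λ²) = √((8940)² + 5.76²) = 8940 W/(m²·K).
Amplitude A = F₀ / √((Cω)²+λ²) = 229 / 8940 = 0.0256 K.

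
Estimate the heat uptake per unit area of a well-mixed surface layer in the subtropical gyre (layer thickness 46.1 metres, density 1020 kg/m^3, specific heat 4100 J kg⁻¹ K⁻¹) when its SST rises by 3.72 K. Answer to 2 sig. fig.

Areal heat capacity C = ρ c_p D = 1020 × 4100 × 46.1 = 1.93×10^8 J/(m²·K).
ΔQ = C ΔT = 1.93×10^8 × 3.72 = 7.17×10^8 J/m².

7.2×10^8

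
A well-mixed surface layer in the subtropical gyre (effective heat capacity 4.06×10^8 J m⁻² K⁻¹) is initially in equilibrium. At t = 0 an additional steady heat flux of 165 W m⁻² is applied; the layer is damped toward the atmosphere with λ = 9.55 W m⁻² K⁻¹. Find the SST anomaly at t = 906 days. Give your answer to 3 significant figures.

14.5 K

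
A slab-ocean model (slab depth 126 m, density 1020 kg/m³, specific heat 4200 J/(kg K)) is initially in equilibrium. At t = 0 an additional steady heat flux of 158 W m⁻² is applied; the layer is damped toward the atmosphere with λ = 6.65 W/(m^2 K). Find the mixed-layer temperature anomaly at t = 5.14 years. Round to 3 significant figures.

Areal heat capacity C = ρ c_p D = 1020 × 4200 × 126 = 5.40×10^8 J/(m²·K).
τ = C / λ = 5.40×10^8 / 6.65 = 8.12×10^7 s.
Equilibrium anomaly ΔT_eq = F / λ = 158 / 6.65 = 23.8 K.
t = 5.14 years = 1.62×10^8 s, so t/τ = 2.00.
ΔT(t) = ΔT_eq (1 − e^(−t/τ)) = 23.8 × (1 − e^−2.00) = 20.5 K.

20.5 K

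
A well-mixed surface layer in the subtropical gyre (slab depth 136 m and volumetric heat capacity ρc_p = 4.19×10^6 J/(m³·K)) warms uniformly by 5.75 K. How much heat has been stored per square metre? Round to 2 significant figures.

Areal heat capacity C = ρc_p × D = 4.19×10^6 × 136 = 5.70×10^8 J/(m²·K).
ΔQ = C ΔT = 5.70×10^8 × 5.75 = 3.28×10^9 J/m².

3.3×10^9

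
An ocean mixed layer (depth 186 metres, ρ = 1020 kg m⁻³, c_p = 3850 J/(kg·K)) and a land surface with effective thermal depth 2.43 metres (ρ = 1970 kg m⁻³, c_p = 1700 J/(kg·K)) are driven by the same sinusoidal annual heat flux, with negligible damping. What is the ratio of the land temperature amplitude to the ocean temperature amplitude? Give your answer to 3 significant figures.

89.8

C_ocean = 1020 × 3850 × 186 = 7.30×10^8 J/(m²·K).
C_land = 1970 × 1700 × 2.43 = 8.14×10^6 J/(m²·K).
Undamped amplitude ∝ 1/C, so A_land/A_ocean = C_ocean/C_land = 89.8.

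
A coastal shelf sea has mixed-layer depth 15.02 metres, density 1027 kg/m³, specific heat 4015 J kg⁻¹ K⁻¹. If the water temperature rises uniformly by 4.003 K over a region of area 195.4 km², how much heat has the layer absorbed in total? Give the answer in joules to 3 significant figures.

4.84×10^16 J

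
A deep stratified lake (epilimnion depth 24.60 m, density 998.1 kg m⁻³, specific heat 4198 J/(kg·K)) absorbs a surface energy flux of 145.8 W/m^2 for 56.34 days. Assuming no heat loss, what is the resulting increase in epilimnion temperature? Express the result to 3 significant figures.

6.89 K

Areal heat capacity C = ρ c_p D = 998.1 × 4198 × 24.60 = 1.03×10^8 J m⁻² K⁻¹.
Net heat input Q = F Δt = 145.8 × (56.34 days × 86400 s/day) = 7.10×10^8 J/m².
ΔT = Q / C = 7.10×10^8 / 1.03×10^8 = 6.89 K.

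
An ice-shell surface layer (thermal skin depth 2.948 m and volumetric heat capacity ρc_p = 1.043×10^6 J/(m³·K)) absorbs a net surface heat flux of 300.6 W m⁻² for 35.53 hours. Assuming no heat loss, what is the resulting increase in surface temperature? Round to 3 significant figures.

12.5 K

Areal heat capacity C = ρc_p × D = 1.043×10^6 × 2.948 = 3.07×10^6 J m⁻² K⁻¹.
Net heat input Q = F Δt = 300.6 × (35.53 hours × 3600 s/hour) = 3.84×10^7 J/m².
ΔT = Q / C = 3.84×10^7 / 3.07×10^6 = 12.5 K.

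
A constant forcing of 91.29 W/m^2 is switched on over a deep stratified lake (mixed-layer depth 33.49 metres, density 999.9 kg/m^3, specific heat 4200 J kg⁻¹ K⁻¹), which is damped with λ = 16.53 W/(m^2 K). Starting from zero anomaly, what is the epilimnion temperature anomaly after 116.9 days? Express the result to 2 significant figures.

3.8 K

Areal heat capacity C = ρ c_p D = 999.9 × 4200 × 33.49 = 1.41×10^8 J/(m^2 K).
τ = C / λ = 1.41×10^8 / 16.53 = 8.51×10^6 s.
Equilibrium anomaly ΔT_eq = F / λ = 91.29 / 16.53 = 5.52 K.
t = 116.9 days = 1.01×10^7 s, so t/τ = 1.19.
ΔT(t) = ΔT_eq (1 − e^(−t/τ)) = 5.52 × (1 − e^−1.19) = 3.84 K.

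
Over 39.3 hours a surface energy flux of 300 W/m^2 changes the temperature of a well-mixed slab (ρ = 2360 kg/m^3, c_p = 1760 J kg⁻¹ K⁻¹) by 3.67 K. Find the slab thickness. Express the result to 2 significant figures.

Heat input Q = F Δt = 300 × 1.41×10^5 s = 4.24×10^7 J/m².
Required areal heat capacity C = Q / ΔT = 1.16×10^7 J/(m²·K).
Depth D = C / (ρ c_p) = 1.16×10^7 / (2360 × 1760) = 2.78 m.

2.8 m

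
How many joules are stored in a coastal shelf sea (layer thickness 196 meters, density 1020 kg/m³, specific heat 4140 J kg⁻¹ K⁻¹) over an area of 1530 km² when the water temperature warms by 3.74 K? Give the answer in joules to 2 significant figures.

Areal heat capacity C = ρ c_p D = 1020 × 4140 × 196 = 8.28×10^8 J m⁻² K⁻¹.
Heat per unit area: q = C ΔT = 8.28×10^8 × 3.74 = 3.10×10^9 J/m².
Total heat: Q = q × A = 3.10×10^9 × (1530 × 10⁶ m²) = 4.74×10^18 J.

4.7×10^18 J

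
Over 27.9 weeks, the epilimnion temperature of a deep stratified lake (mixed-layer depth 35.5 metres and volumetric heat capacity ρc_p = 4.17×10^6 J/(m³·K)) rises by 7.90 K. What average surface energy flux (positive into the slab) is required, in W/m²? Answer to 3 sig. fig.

Areal heat capacity C = ρc_p × D = 4.17×10^6 × 35.5 = 1.48×10^8 J/(m²·K).
Required heat per unit area: Q = C ΔT = 1.48×10^8 × 7.90 = 1.17×10^9 J/m².
Flux F = Q / Δt = 1.17×10^9 / 1.69×10^7 s = 69.3 W/m².

69.3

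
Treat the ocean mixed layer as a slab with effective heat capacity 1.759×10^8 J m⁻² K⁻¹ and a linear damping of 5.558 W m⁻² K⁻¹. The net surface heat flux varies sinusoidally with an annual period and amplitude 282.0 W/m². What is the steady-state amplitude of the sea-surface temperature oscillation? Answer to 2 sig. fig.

7.9 K

Areal heat capacity C = 1.759×10^8 J m⁻² K⁻¹ (given).
Angular frequency ω = 2π / T = 2π / 3.15×10^7 s = 1.99×10^-7 s⁻¹.
√((Cω)² + λ²) = √((35.0)² + 5.558²) = 35.5 W/(m²·K).
Amplitude A = F₀ / √((Cω)²+λ²) = 282.0 / 35.5 = 7.95 K.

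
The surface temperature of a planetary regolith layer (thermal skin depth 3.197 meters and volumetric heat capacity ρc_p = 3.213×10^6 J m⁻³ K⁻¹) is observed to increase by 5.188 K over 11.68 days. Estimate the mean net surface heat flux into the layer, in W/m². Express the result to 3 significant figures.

Areal heat capacity C = ρc_p × D = 3.213×10^6 × 3.197 = 1.03×10^7 J/(m²·K).
Required heat per unit area: Q = C ΔT = 1.03×10^7 × 5.188 = 5.33×10^7 J/m².
Flux F = Q / Δt = 5.33×10^7 / 1.01×10^6 s = 52.8 W/m².

52.8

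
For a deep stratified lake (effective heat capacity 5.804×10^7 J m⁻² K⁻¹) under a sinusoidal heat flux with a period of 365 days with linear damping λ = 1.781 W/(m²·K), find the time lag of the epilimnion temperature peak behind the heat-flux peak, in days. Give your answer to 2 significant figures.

Areal heat capacity C = 5.804×10^7 J m⁻² K⁻¹ (given).
ω = 2π / 3.15×10^7 s = 1.99×10^-7 s⁻¹.
Phase lag φ = arctan(Cω/λ) = arctan(11.6/1.781) = 1.42 rad.
Time lag = φ / ω = 1.42 / 1.99×10^-7 = 7.12×10^6 s = 82.4 days.

82 days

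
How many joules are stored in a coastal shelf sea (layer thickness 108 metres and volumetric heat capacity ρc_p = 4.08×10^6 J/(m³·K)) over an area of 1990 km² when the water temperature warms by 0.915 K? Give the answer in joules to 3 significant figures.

Areal heat capacity C = ρc_p × D = 4.08×10^6 × 108 = 4.41×10^8 J m⁻² K⁻¹.
Heat per unit area: q = C ΔT = 4.41×10^8 × 0.915 = 4.03×10^8 J/m².
Total heat: Q = q × A = 4.03×10^8 × (1990 × 10⁶ m²) = 8.02×10^17 J.

8.02×10^17 J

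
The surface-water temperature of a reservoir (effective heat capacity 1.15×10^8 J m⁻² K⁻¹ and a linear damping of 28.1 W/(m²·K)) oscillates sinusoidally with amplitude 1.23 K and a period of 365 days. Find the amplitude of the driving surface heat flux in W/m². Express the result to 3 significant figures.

Areal heat capacity C = 1.15×10^8 J m⁻² K⁻¹ (given).
ω = 2π / 3.15×10^7 s = 1.99×10^-7 s⁻¹.
√((Cω)² + λ²) = √((22.9)² + 28.1²) = 36.3 W/(m²·K).
F₀ = A × √((Cω)²+λ²) = 1.23 × 36.3 = 44.6 W/m².

44.6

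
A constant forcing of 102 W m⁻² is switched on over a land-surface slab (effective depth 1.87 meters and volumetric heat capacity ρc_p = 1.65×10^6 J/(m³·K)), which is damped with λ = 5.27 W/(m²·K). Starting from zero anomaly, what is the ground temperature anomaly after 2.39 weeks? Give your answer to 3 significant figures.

17.7 K

Areal heat capacity C = ρc_p × D = 1.65×10^6 × 1.87 = 3.09×10^6 J m⁻² K⁻¹.
τ = C / λ = 3.09×10^6 / 5.27 = 5.85×10^5 s.
Equilibrium anomaly ΔT_eq = F / λ = 102 / 5.27 = 19.4 K.
t = 2.39 weeks = 1.45×10^6 s, so t/τ = 2.47.
ΔT(t) = ΔT_eq (1 − e^(−t/τ)) = 19.4 × (1 − e^−2.47) = 17.7 K.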